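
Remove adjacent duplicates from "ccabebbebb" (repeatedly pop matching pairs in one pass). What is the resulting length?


Input: ccabebbebb
Stack-based adjacent duplicate removal:
  Read 'c': push. Stack: c
  Read 'c': matches stack top 'c' => pop. Stack: (empty)
  Read 'a': push. Stack: a
  Read 'b': push. Stack: ab
  Read 'e': push. Stack: abe
  Read 'b': push. Stack: abeb
  Read 'b': matches stack top 'b' => pop. Stack: abe
  Read 'e': matches stack top 'e' => pop. Stack: ab
  Read 'b': matches stack top 'b' => pop. Stack: a
  Read 'b': push. Stack: ab
Final stack: "ab" (length 2)

2


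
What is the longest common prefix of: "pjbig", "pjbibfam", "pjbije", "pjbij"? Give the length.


Words: pjbig, pjbibfam, pjbije, pjbij
  Position 0: all 'p' => match
  Position 1: all 'j' => match
  Position 2: all 'b' => match
  Position 3: all 'i' => match
  Position 4: ('g', 'b', 'j', 'j') => mismatch, stop
LCP = "pjbi" (length 4)

4


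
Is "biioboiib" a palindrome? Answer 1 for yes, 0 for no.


Input: biioboiib
Reversed: biioboiib
  Compare pos 0 ('b') with pos 8 ('b'): match
  Compare pos 1 ('i') with pos 7 ('i'): match
  Compare pos 2 ('i') with pos 6 ('i'): match
  Compare pos 3 ('o') with pos 5 ('o'): match
Result: palindrome

1


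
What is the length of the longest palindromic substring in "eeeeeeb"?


Input: "eeeeeeb"
Checking substrings for palindromes:
  [0:6] "eeeeee" (len 6) => palindrome
  [0:5] "eeeee" (len 5) => palindrome
  [1:6] "eeeee" (len 5) => palindrome
  [0:4] "eeee" (len 4) => palindrome
  [1:5] "eeee" (len 4) => palindrome
  [2:6] "eeee" (len 4) => palindrome
Longest palindromic substring: "eeeeee" with length 6

6


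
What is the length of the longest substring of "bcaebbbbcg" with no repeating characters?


Input: "bcaebbbbcg"
Sliding window (track last position of each char):
  Position 0 ('b'): window [0,0] length 1 -- new best
  Position 1 ('c'): window [0,1] length 2 -- new best
  Position 2 ('a'): window [0,2] length 3 -- new best
  Position 3 ('e'): window [0,3] length 4 -- new best
  Position 4 ('b'): repeat (last at 0), move window start to 1
  Position 4 ('b'): window [1,4] length 4
  Position 5 ('b'): repeat (last at 4), move window start to 5
  Position 5 ('b'): window [5,5] length 1
  Position 6 ('b'): repeat (last at 5), move window start to 6
  Position 6 ('b'): window [6,6] length 1
  Position 7 ('b'): repeat (last at 6), move window start to 7
  Position 7 ('b'): window [7,7] length 1
  Position 8 ('c'): window [7,8] length 2
  Position 9 ('g'): window [7,9] length 3
Longest substring with no repeats: "bcae" with length 4

4


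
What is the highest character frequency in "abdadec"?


Input: abdadec
Character counts:
  'a': 2
  'b': 1
  'c': 1
  'd': 2
  'e': 1
Maximum frequency: 2

2


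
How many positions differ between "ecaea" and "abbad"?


Comparing "ecaea" and "abbad" position by position:
  Position 0: 'e' vs 'a' => DIFFER
  Position 1: 'c' vs 'b' => DIFFER
  Position 2: 'a' vs 'b' => DIFFER
  Position 3: 'e' vs 'a' => DIFFER
  Position 4: 'a' vs 'd' => DIFFER
Positions that differ: 5

5


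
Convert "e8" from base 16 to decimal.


Input: "e8" in base 16
Positional expansion:
  Digit 'e' (value 14) x 16^1 = 224
  Digit '8' (value 8) x 16^0 = 8
Sum = 232

232


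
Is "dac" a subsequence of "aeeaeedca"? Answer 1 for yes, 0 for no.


Check if "dac" is a subsequence of "aeeaeedca"
Greedy scan:
  Position 0 ('a'): no match needed
  Position 1 ('e'): no match needed
  Position 2 ('e'): no match needed
  Position 3 ('a'): no match needed
  Position 4 ('e'): no match needed
  Position 5 ('e'): no match needed
  Position 6 ('d'): matches sub[0] = 'd'
  Position 7 ('c'): no match needed
  Position 8 ('a'): matches sub[1] = 'a'
Only matched 2/3 characters => not a subsequence

0


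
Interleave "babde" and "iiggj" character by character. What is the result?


Interleaving "babde" and "iiggj":
  Position 0: 'b' from first, 'i' from second => "bi"
  Position 1: 'a' from first, 'i' from second => "ai"
  Position 2: 'b' from first, 'g' from second => "bg"
  Position 3: 'd' from first, 'g' from second => "dg"
  Position 4: 'e' from first, 'j' from second => "ej"
Result: biaibgdgej

biaibgdgej


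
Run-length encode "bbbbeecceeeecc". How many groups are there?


Input: bbbbeecceeeecc
Scanning for consecutive runs:
  Group 1: 'b' x 4 (positions 0-3)
  Group 2: 'e' x 2 (positions 4-5)
  Group 3: 'c' x 2 (positions 6-7)
  Group 4: 'e' x 4 (positions 8-11)
  Group 5: 'c' x 2 (positions 12-13)
Total groups: 5

5


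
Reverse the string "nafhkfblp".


Input: nafhkfblp
Reading characters right to left:
  Position 8: 'p'
  Position 7: 'l'
  Position 6: 'b'
  Position 5: 'f'
  Position 4: 'k'
  Position 3: 'h'
  Position 2: 'f'
  Position 1: 'a'
  Position 0: 'n'
Reversed: plbfkhfan

plbfkhfan


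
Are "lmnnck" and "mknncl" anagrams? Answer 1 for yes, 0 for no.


Strings: "lmnnck", "mknncl"
Sorted first:  cklmnn
Sorted second: cklmnn
Sorted forms match => anagrams

1


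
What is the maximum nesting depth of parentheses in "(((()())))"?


Input: "(((()())))"
Tracking depth:
  Position 0 '(': depth becomes 1
  Position 1 '(': depth becomes 2
  Position 2 '(': depth becomes 3
  Position 3 '(': depth becomes 4
  Position 4 ')': depth becomes 3
  Position 5 '(': depth becomes 4
  Position 6 ')': depth becomes 3
  Position 7 ')': depth becomes 2
  Position 8 ')': depth becomes 1
  Position 9 ')': depth becomes 0
Maximum depth reached: 4

4


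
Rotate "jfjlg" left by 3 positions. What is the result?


Input: "jfjlg", rotate left by 3
First 3 characters: "jfj"
Remaining characters: "lg"
Concatenate remaining + first: "lg" + "jfj" = "lgjfj"

lgjfj


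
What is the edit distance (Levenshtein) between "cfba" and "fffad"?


Computing edit distance: "cfba" -> "fffad"
DP table:
           f    f    f    a    d
      0    1    2    3    4    5
  c   1    1    2    3    4    5
  f   2    1    1    2    3    4
  b   3    2    2    2    3    4
  a   4    3    3    3    2    3
Edit distance = dp[4][5] = 3

3


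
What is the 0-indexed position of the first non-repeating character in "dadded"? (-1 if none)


Input: dadded
Character frequencies:
  'a': 1
  'd': 4
  'e': 1
Scanning left to right for freq == 1:
  Position 0 ('d'): freq=4, skip
  Position 1 ('a'): unique! => answer = 1

1


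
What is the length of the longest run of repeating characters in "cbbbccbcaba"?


Input: "cbbbccbcaba"
Scanning for longest run:
  Position 1 ('b'): new char, reset run to 1
  Position 2 ('b'): continues run of 'b', length=2
  Position 3 ('b'): continues run of 'b', length=3
  Position 4 ('c'): new char, reset run to 1
  Position 5 ('c'): continues run of 'c', length=2
  Position 6 ('b'): new char, reset run to 1
  Position 7 ('c'): new char, reset run to 1
  Position 8 ('a'): new char, reset run to 1
  Position 9 ('b'): new char, reset run to 1
  Position 10 ('a'): new char, reset run to 1
Longest run: 'b' with length 3

3


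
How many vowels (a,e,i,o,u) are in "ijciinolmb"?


Input: ijciinolmb
Checking each character:
  'i' at position 0: vowel (running total: 1)
  'j' at position 1: consonant
  'c' at position 2: consonant
  'i' at position 3: vowel (running total: 2)
  'i' at position 4: vowel (running total: 3)
  'n' at position 5: consonant
  'o' at position 6: vowel (running total: 4)
  'l' at position 7: consonant
  'm' at position 8: consonant
  'b' at position 9: consonant
Total vowels: 4

4


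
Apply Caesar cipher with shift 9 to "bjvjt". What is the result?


Caesar cipher: shift "bjvjt" by 9
  'b' (pos 1) + 9 = pos 10 = 'k'
  'j' (pos 9) + 9 = pos 18 = 's'
  'v' (pos 21) + 9 = pos 4 = 'e'
  'j' (pos 9) + 9 = pos 18 = 's'
  't' (pos 19) + 9 = pos 2 = 'c'
Result: ksesc

ksesc


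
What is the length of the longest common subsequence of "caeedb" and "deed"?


LCS of "caeedb" and "deed"
DP table:
           d    e    e    d
      0    0    0    0    0
  c   0    0    0    0    0
  a   0    0    0    0    0
  e   0    0    1    1    1
  e   0    0    1    2    2
  d   0    1    1    2    3
  b   0    1    1    2    3
LCS length = dp[6][4] = 3

3


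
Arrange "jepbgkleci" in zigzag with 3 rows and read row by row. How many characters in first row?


Zigzag "jepbgkleci" into 3 rows:
Placing characters:
  'j' => row 0
  'e' => row 1
  'p' => row 2
  'b' => row 1
  'g' => row 0
  'k' => row 1
  'l' => row 2
  'e' => row 1
  'c' => row 0
  'i' => row 1
Rows:
  Row 0: "jgc"
  Row 1: "ebkei"
  Row 2: "pl"
First row length: 3

3


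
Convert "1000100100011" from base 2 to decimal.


Input: "1000100100011" in base 2
Positional expansion:
  Digit '1' (value 1) x 2^12 = 4096
  Digit '0' (value 0) x 2^11 = 0
  Digit '0' (value 0) x 2^10 = 0
  Digit '0' (value 0) x 2^9 = 0
  Digit '1' (value 1) x 2^8 = 256
  Digit '0' (value 0) x 2^7 = 0
  Digit '0' (value 0) x 2^6 = 0
  Digit '1' (value 1) x 2^5 = 32
  Digit '0' (value 0) x 2^4 = 0
  Digit '0' (value 0) x 2^3 = 0
  Digit '0' (value 0) x 2^2 = 0
  Digit '1' (value 1) x 2^1 = 2
  Digit '1' (value 1) x 2^0 = 1
Sum = 4387

4387


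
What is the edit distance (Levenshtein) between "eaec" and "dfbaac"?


Computing edit distance: "eaec" -> "dfbaac"
DP table:
           d    f    b    a    a    c
      0    1    2    3    4    5    6
  e   1    1    2    3    4    5    6
  a   2    2    2    3    3    4    5
  e   3    3    3    3    4    4    5
  c   4    4    4    4    4    5    4
Edit distance = dp[4][6] = 4

4


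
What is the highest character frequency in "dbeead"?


Input: dbeead
Character counts:
  'a': 1
  'b': 1
  'd': 2
  'e': 2
Maximum frequency: 2

2


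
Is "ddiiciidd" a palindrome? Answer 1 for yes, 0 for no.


Input: ddiiciidd
Reversed: ddiiciidd
  Compare pos 0 ('d') with pos 8 ('d'): match
  Compare pos 1 ('d') with pos 7 ('d'): match
  Compare pos 2 ('i') with pos 6 ('i'): match
  Compare pos 3 ('i') with pos 5 ('i'): match
Result: palindrome

1


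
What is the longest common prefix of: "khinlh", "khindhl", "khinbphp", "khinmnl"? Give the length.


Words: khinlh, khindhl, khinbphp, khinmnl
  Position 0: all 'k' => match
  Position 1: all 'h' => match
  Position 2: all 'i' => match
  Position 3: all 'n' => match
  Position 4: ('l', 'd', 'b', 'm') => mismatch, stop
LCP = "khin" (length 4)

4


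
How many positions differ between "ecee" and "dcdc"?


Comparing "ecee" and "dcdc" position by position:
  Position 0: 'e' vs 'd' => DIFFER
  Position 1: 'c' vs 'c' => same
  Position 2: 'e' vs 'd' => DIFFER
  Position 3: 'e' vs 'c' => DIFFER
Positions that differ: 3

3


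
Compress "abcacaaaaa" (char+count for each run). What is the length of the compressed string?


Input: abcacaaaaa
Runs:
  'a' x 1 => "a1"
  'b' x 1 => "b1"
  'c' x 1 => "c1"
  'a' x 1 => "a1"
  'c' x 1 => "c1"
  'a' x 5 => "a5"
Compressed: "a1b1c1a1c1a5"
Compressed length: 12

12


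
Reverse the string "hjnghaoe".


Input: hjnghaoe
Reading characters right to left:
  Position 7: 'e'
  Position 6: 'o'
  Position 5: 'a'
  Position 4: 'h'
  Position 3: 'g'
  Position 2: 'n'
  Position 1: 'j'
  Position 0: 'h'
Reversed: eoahgnjh

eoahgnjh


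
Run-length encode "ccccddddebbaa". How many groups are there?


Input: ccccddddebbaa
Scanning for consecutive runs:
  Group 1: 'c' x 4 (positions 0-3)
  Group 2: 'd' x 4 (positions 4-7)
  Group 3: 'e' x 1 (positions 8-8)
  Group 4: 'b' x 2 (positions 9-10)
  Group 5: 'a' x 2 (positions 11-12)
Total groups: 5

5


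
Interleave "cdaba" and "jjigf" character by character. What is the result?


Interleaving "cdaba" and "jjigf":
  Position 0: 'c' from first, 'j' from second => "cj"
  Position 1: 'd' from first, 'j' from second => "dj"
  Position 2: 'a' from first, 'i' from second => "ai"
  Position 3: 'b' from first, 'g' from second => "bg"
  Position 4: 'a' from first, 'f' from second => "af"
Result: cjdjaibgaf

cjdjaibgaf


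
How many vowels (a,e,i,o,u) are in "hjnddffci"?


Input: hjnddffci
Checking each character:
  'h' at position 0: consonant
  'j' at position 1: consonant
  'n' at position 2: consonant
  'd' at position 3: consonant
  'd' at position 4: consonant
  'f' at position 5: consonant
  'f' at position 6: consonant
  'c' at position 7: consonant
  'i' at position 8: vowel (running total: 1)
Total vowels: 1

1


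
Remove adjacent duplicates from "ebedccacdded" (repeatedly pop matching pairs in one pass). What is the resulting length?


Input: ebedccacdded
Stack-based adjacent duplicate removal:
  Read 'e': push. Stack: e
  Read 'b': push. Stack: eb
  Read 'e': push. Stack: ebe
  Read 'd': push. Stack: ebed
  Read 'c': push. Stack: ebedc
  Read 'c': matches stack top 'c' => pop. Stack: ebed
  Read 'a': push. Stack: ebeda
  Read 'c': push. Stack: ebedac
  Read 'd': push. Stack: ebedacd
  Read 'd': matches stack top 'd' => pop. Stack: ebedac
  Read 'e': push. Stack: ebedace
  Read 'd': push. Stack: ebedaced
Final stack: "ebedaced" (length 8)

8


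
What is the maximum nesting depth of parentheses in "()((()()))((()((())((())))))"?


Input: "()((()()))((()((())((())))))"
Tracking depth:
  Position 0 '(': depth becomes 1
  Position 1 ')': depth becomes 0
  Position 2 '(': depth becomes 1
  Position 3 '(': depth becomes 2
  Position 4 '(': depth becomes 3
  Position 5 ')': depth becomes 2
  Position 6 '(': depth becomes 3
  Position 7 ')': depth becomes 2
  Position 8 ')': depth becomes 1
  Position 9 ')': depth becomes 0
  Position 10 '(': depth becomes 1
  Position 11 '(': depth becomes 2
  Position 12 '(': depth becomes 3
  Position 13 ')': depth becomes 2
  Position 14 '(': depth becomes 3
  Position 15 '(': depth becomes 4
  Position 16 '(': depth becomes 5
  Position 17 ')': depth becomes 4
  Position 18 ')': depth becomes 3
  Position 19 '(': depth becomes 4
  Position 20 '(': depth becomes 5
  Position 21 '(': depth becomes 6
  Position 22 ')': depth becomes 5
  Position 23 ')': depth becomes 4
  Position 24 ')': depth becomes 3
  Position 25 ')': depth becomes 2
  Position 26 ')': depth becomes 1
  Position 27 ')': depth becomes 0
Maximum depth reached: 6

6


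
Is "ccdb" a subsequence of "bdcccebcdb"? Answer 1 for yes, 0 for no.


Check if "ccdb" is a subsequence of "bdcccebcdb"
Greedy scan:
  Position 0 ('b'): no match needed
  Position 1 ('d'): no match needed
  Position 2 ('c'): matches sub[0] = 'c'
  Position 3 ('c'): matches sub[1] = 'c'
  Position 4 ('c'): no match needed
  Position 5 ('e'): no match needed
  Position 6 ('b'): no match needed
  Position 7 ('c'): no match needed
  Position 8 ('d'): matches sub[2] = 'd'
  Position 9 ('b'): matches sub[3] = 'b'
All 4 characters matched => is a subsequence

1


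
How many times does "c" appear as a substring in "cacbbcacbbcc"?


Searching for "c" in "cacbbcacbbcc"
Scanning each position:
  Position 0: "c" => MATCH
  Position 1: "a" => no
  Position 2: "c" => MATCH
  Position 3: "b" => no
  Position 4: "b" => no
  Position 5: "c" => MATCH
  Position 6: "a" => no
  Position 7: "c" => MATCH
  Position 8: "b" => no
  Position 9: "b" => no
  Position 10: "c" => MATCH
  Position 11: "c" => MATCH
Total occurrences: 6

6


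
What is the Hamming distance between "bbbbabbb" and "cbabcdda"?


Comparing "bbbbabbb" and "cbabcdda" position by position:
  Position 0: 'b' vs 'c' => differ
  Position 1: 'b' vs 'b' => same
  Position 2: 'b' vs 'a' => differ
  Position 3: 'b' vs 'b' => same
  Position 4: 'a' vs 'c' => differ
  Position 5: 'b' vs 'd' => differ
  Position 6: 'b' vs 'd' => differ
  Position 7: 'b' vs 'a' => differ
Total differences (Hamming distance): 6

6


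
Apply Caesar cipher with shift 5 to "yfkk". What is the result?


Caesar cipher: shift "yfkk" by 5
  'y' (pos 24) + 5 = pos 3 = 'd'
  'f' (pos 5) + 5 = pos 10 = 'k'
  'k' (pos 10) + 5 = pos 15 = 'p'
  'k' (pos 10) + 5 = pos 15 = 'p'
Result: dkpp

dkpp


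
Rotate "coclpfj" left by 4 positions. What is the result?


Input: "coclpfj", rotate left by 4
First 4 characters: "cocl"
Remaining characters: "pfj"
Concatenate remaining + first: "pfj" + "cocl" = "pfjcocl"

pfjcocl


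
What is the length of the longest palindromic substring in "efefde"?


Input: "efefde"
Checking substrings for palindromes:
  [0:3] "efe" (len 3) => palindrome
  [1:4] "fef" (len 3) => palindrome
Longest palindromic substring: "efe" with length 3

3


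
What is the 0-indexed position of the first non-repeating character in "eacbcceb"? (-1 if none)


Input: eacbcceb
Character frequencies:
  'a': 1
  'b': 2
  'c': 3
  'e': 2
Scanning left to right for freq == 1:
  Position 0 ('e'): freq=2, skip
  Position 1 ('a'): unique! => answer = 1

1


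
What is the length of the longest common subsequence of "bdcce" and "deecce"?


LCS of "bdcce" and "deecce"
DP table:
           d    e    e    c    c    e
      0    0    0    0    0    0    0
  b   0    0    0    0    0    0    0
  d   0    1    1    1    1    1    1
  c   0    1    1    1    2    2    2
  c   0    1    1    1    2    3    3
  e   0    1    2    2    2    3    4
LCS length = dp[5][6] = 4

4


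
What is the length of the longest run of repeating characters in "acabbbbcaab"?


Input: "acabbbbcaab"
Scanning for longest run:
  Position 1 ('c'): new char, reset run to 1
  Position 2 ('a'): new char, reset run to 1
  Position 3 ('b'): new char, reset run to 1
  Position 4 ('b'): continues run of 'b', length=2
  Position 5 ('b'): continues run of 'b', length=3
  Position 6 ('b'): continues run of 'b', length=4
  Position 7 ('c'): new char, reset run to 1
  Position 8 ('a'): new char, reset run to 1
  Position 9 ('a'): continues run of 'a', length=2
  Position 10 ('b'): new char, reset run to 1
Longest run: 'b' with length 4

4


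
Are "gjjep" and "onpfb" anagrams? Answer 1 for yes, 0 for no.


Strings: "gjjep", "onpfb"
Sorted first:  egjjp
Sorted second: bfnop
Differ at position 0: 'e' vs 'b' => not anagrams

0


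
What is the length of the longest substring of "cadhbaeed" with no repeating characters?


Input: "cadhbaeed"
Sliding window (track last position of each char):
  Position 0 ('c'): window [0,0] length 1 -- new best
  Position 1 ('a'): window [0,1] length 2 -- new best
  Position 2 ('d'): window [0,2] length 3 -- new best
  Position 3 ('h'): window [0,3] length 4 -- new best
  Position 4 ('b'): window [0,4] length 5 -- new best
  Position 5 ('a'): repeat (last at 1), move window start to 2
  Position 5 ('a'): window [2,5] length 4
  Position 6 ('e'): window [2,6] length 5
  Position 7 ('e'): repeat (last at 6), move window start to 7
  Position 7 ('e'): window [7,7] length 1
  Position 8 ('d'): window [7,8] length 2
Longest substring with no repeats: "cadhb" with length 5

5


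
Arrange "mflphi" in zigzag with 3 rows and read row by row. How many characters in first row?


Zigzag "mflphi" into 3 rows:
Placing characters:
  'm' => row 0
  'f' => row 1
  'l' => row 2
  'p' => row 1
  'h' => row 0
  'i' => row 1
Rows:
  Row 0: "mh"
  Row 1: "fpi"
  Row 2: "l"
First row length: 2

2


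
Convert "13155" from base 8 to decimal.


Input: "13155" in base 8
Positional expansion:
  Digit '1' (value 1) x 8^4 = 4096
  Digit '3' (value 3) x 8^3 = 1536
  Digit '1' (value 1) x 8^2 = 64
  Digit '5' (value 5) x 8^1 = 40
  Digit '5' (value 5) x 8^0 = 5
Sum = 5741

5741


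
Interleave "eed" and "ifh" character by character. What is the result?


Interleaving "eed" and "ifh":
  Position 0: 'e' from first, 'i' from second => "ei"
  Position 1: 'e' from first, 'f' from second => "ef"
  Position 2: 'd' from first, 'h' from second => "dh"
Result: eiefdh

eiefdh


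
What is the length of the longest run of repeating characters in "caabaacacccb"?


Input: "caabaacacccb"
Scanning for longest run:
  Position 1 ('a'): new char, reset run to 1
  Position 2 ('a'): continues run of 'a', length=2
  Position 3 ('b'): new char, reset run to 1
  Position 4 ('a'): new char, reset run to 1
  Position 5 ('a'): continues run of 'a', length=2
  Position 6 ('c'): new char, reset run to 1
  Position 7 ('a'): new char, reset run to 1
  Position 8 ('c'): new char, reset run to 1
  Position 9 ('c'): continues run of 'c', length=2
  Position 10 ('c'): continues run of 'c', length=3
  Position 11 ('b'): new char, reset run to 1
Longest run: 'c' with length 3

3


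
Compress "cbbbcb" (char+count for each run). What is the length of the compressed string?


Input: cbbbcb
Runs:
  'c' x 1 => "c1"
  'b' x 3 => "b3"
  'c' x 1 => "c1"
  'b' x 1 => "b1"
Compressed: "c1b3c1b1"
Compressed length: 8

8


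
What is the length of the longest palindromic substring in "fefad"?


Input: "fefad"
Checking substrings for palindromes:
  [0:3] "fef" (len 3) => palindrome
Longest palindromic substring: "fef" with length 3

3


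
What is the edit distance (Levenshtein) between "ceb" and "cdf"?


Computing edit distance: "ceb" -> "cdf"
DP table:
           c    d    f
      0    1    2    3
  c   1    0    1    2
  e   2    1    1    2
  b   3    2    2    2
Edit distance = dp[3][3] = 2

2


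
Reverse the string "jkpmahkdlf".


Input: jkpmahkdlf
Reading characters right to left:
  Position 9: 'f'
  Position 8: 'l'
  Position 7: 'd'
  Position 6: 'k'
  Position 5: 'h'
  Position 4: 'a'
  Position 3: 'm'
  Position 2: 'p'
  Position 1: 'k'
  Position 0: 'j'
Reversed: fldkhampkj

fldkhampkj


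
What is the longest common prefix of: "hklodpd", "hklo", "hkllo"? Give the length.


Words: hklodpd, hklo, hkllo
  Position 0: all 'h' => match
  Position 1: all 'k' => match
  Position 2: all 'l' => match
  Position 3: ('o', 'o', 'l') => mismatch, stop
LCP = "hkl" (length 3)

3


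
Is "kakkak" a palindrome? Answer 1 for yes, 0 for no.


Input: kakkak
Reversed: kakkak
  Compare pos 0 ('k') with pos 5 ('k'): match
  Compare pos 1 ('a') with pos 4 ('a'): match
  Compare pos 2 ('k') with pos 3 ('k'): match
Result: palindrome

1


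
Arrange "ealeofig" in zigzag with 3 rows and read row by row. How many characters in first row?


Zigzag "ealeofig" into 3 rows:
Placing characters:
  'e' => row 0
  'a' => row 1
  'l' => row 2
  'e' => row 1
  'o' => row 0
  'f' => row 1
  'i' => row 2
  'g' => row 1
Rows:
  Row 0: "eo"
  Row 1: "aefg"
  Row 2: "li"
First row length: 2

2


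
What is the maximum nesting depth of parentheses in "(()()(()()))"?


Input: "(()()(()()))"
Tracking depth:
  Position 0 '(': depth becomes 1
  Position 1 '(': depth becomes 2
  Position 2 ')': depth becomes 1
  Position 3 '(': depth becomes 2
  Position 4 ')': depth becomes 1
  Position 5 '(': depth becomes 2
  Position 6 '(': depth becomes 3
  Position 7 ')': depth becomes 2
  Position 8 '(': depth becomes 3
  Position 9 ')': depth becomes 2
  Position 10 ')': depth becomes 1
  Position 11 ')': depth becomes 0
Maximum depth reached: 3

3


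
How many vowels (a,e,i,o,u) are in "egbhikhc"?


Input: egbhikhc
Checking each character:
  'e' at position 0: vowel (running total: 1)
  'g' at position 1: consonant
  'b' at position 2: consonant
  'h' at position 3: consonant
  'i' at position 4: vowel (running total: 2)
  'k' at position 5: consonant
  'h' at position 6: consonant
  'c' at position 7: consonant
Total vowels: 2

2


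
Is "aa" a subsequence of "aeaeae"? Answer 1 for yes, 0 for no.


Check if "aa" is a subsequence of "aeaeae"
Greedy scan:
  Position 0 ('a'): matches sub[0] = 'a'
  Position 1 ('e'): no match needed
  Position 2 ('a'): matches sub[1] = 'a'
  Position 3 ('e'): no match needed
  Position 4 ('a'): no match needed
  Position 5 ('e'): no match needed
All 2 characters matched => is a subsequence

1


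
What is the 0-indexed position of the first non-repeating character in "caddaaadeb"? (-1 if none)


Input: caddaaadeb
Character frequencies:
  'a': 4
  'b': 1
  'c': 1
  'd': 3
  'e': 1
Scanning left to right for freq == 1:
  Position 0 ('c'): unique! => answer = 0

0


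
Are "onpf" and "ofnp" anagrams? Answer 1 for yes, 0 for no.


Strings: "onpf", "ofnp"
Sorted first:  fnop
Sorted second: fnop
Sorted forms match => anagrams

1


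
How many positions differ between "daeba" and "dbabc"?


Comparing "daeba" and "dbabc" position by position:
  Position 0: 'd' vs 'd' => same
  Position 1: 'a' vs 'b' => DIFFER
  Position 2: 'e' vs 'a' => DIFFER
  Position 3: 'b' vs 'b' => same
  Position 4: 'a' vs 'c' => DIFFER
Positions that differ: 3

3


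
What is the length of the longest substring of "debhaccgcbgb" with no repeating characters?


Input: "debhaccgcbgb"
Sliding window (track last position of each char):
  Position 0 ('d'): window [0,0] length 1 -- new best
  Position 1 ('e'): window [0,1] length 2 -- new best
  Position 2 ('b'): window [0,2] length 3 -- new best
  Position 3 ('h'): window [0,3] length 4 -- new best
  Position 4 ('a'): window [0,4] length 5 -- new best
  Position 5 ('c'): window [0,5] length 6 -- new best
  Position 6 ('c'): repeat (last at 5), move window start to 6
  Position 6 ('c'): window [6,6] length 1
  Position 7 ('g'): window [6,7] length 2
  Position 8 ('c'): repeat (last at 6), move window start to 7
  Position 8 ('c'): window [7,8] length 2
  Position 9 ('b'): window [7,9] length 3
  Position 10 ('g'): repeat (last at 7), move window start to 8
  Position 10 ('g'): window [8,10] length 3
  Position 11 ('b'): repeat (last at 9), move window start to 10
  Position 11 ('b'): window [10,11] length 2
Longest substring with no repeats: "debhac" with length 6

6


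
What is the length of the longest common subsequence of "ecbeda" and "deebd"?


LCS of "ecbeda" and "deebd"
DP table:
           d    e    e    b    d
      0    0    0    0    0    0
  e   0    0    1    1    1    1
  c   0    0    1    1    1    1
  b   0    0    1    1    2    2
  e   0    0    1    2    2    2
  d   0    1    1    2    2    3
  a   0    1    1    2    2    3
LCS length = dp[6][5] = 3

3


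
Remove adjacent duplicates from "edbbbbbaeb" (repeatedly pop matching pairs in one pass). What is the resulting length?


Input: edbbbbbaeb
Stack-based adjacent duplicate removal:
  Read 'e': push. Stack: e
  Read 'd': push. Stack: ed
  Read 'b': push. Stack: edb
  Read 'b': matches stack top 'b' => pop. Stack: ed
  Read 'b': push. Stack: edb
  Read 'b': matches stack top 'b' => pop. Stack: ed
  Read 'b': push. Stack: edb
  Read 'a': push. Stack: edba
  Read 'e': push. Stack: edbae
  Read 'b': push. Stack: edbaeb
Final stack: "edbaeb" (length 6)

6


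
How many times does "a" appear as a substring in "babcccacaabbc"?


Searching for "a" in "babcccacaabbc"
Scanning each position:
  Position 0: "b" => no
  Position 1: "a" => MATCH
  Position 2: "b" => no
  Position 3: "c" => no
  Position 4: "c" => no
  Position 5: "c" => no
  Position 6: "a" => MATCH
  Position 7: "c" => no
  Position 8: "a" => MATCH
  Position 9: "a" => MATCH
  Position 10: "b" => no
  Position 11: "b" => no
  Position 12: "c" => no
Total occurrences: 4

4


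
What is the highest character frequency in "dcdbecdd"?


Input: dcdbecdd
Character counts:
  'b': 1
  'c': 2
  'd': 4
  'e': 1
Maximum frequency: 4

4


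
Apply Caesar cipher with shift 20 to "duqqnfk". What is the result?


Caesar cipher: shift "duqqnfk" by 20
  'd' (pos 3) + 20 = pos 23 = 'x'
  'u' (pos 20) + 20 = pos 14 = 'o'
  'q' (pos 16) + 20 = pos 10 = 'k'
  'q' (pos 16) + 20 = pos 10 = 'k'
  'n' (pos 13) + 20 = pos 7 = 'h'
  'f' (pos 5) + 20 = pos 25 = 'z'
  'k' (pos 10) + 20 = pos 4 = 'e'
Result: xokkhze

xokkhze


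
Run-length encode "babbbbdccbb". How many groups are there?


Input: babbbbdccbb
Scanning for consecutive runs:
  Group 1: 'b' x 1 (positions 0-0)
  Group 2: 'a' x 1 (positions 1-1)
  Group 3: 'b' x 4 (positions 2-5)
  Group 4: 'd' x 1 (positions 6-6)
  Group 5: 'c' x 2 (positions 7-8)
  Group 6: 'b' x 2 (positions 9-10)
Total groups: 6

6


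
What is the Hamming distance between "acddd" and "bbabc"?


Comparing "acddd" and "bbabc" position by position:
  Position 0: 'a' vs 'b' => differ
  Position 1: 'c' vs 'b' => differ
  Position 2: 'd' vs 'a' => differ
  Position 3: 'd' vs 'b' => differ
  Position 4: 'd' vs 'c' => differ
Total differences (Hamming distance): 5

5


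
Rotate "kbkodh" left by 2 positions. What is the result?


Input: "kbkodh", rotate left by 2
First 2 characters: "kb"
Remaining characters: "kodh"
Concatenate remaining + first: "kodh" + "kb" = "kodhkb"

kodhkb


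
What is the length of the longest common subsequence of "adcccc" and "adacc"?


LCS of "adcccc" and "adacc"
DP table:
           a    d    a    c    c
      0    0    0    0    0    0
  a   0    1    1    1    1    1
  d   0    1    2    2    2    2
  c   0    1    2    2    3    3
  c   0    1    2    2    3    4
  c   0    1    2    2    3    4
  c   0    1    2    2    3    4
LCS length = dp[6][5] = 4

4


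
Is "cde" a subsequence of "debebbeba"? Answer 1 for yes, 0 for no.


Check if "cde" is a subsequence of "debebbeba"
Greedy scan:
  Position 0 ('d'): no match needed
  Position 1 ('e'): no match needed
  Position 2 ('b'): no match needed
  Position 3 ('e'): no match needed
  Position 4 ('b'): no match needed
  Position 5 ('b'): no match needed
  Position 6 ('e'): no match needed
  Position 7 ('b'): no match needed
  Position 8 ('a'): no match needed
Only matched 0/3 characters => not a subsequence

0


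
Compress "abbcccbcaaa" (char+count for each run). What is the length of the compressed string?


Input: abbcccbcaaa
Runs:
  'a' x 1 => "a1"
  'b' x 2 => "b2"
  'c' x 3 => "c3"
  'b' x 1 => "b1"
  'c' x 1 => "c1"
  'a' x 3 => "a3"
Compressed: "a1b2c3b1c1a3"
Compressed length: 12

12


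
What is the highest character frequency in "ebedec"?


Input: ebedec
Character counts:
  'b': 1
  'c': 1
  'd': 1
  'e': 3
Maximum frequency: 3

3


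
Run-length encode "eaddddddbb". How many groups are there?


Input: eaddddddbb
Scanning for consecutive runs:
  Group 1: 'e' x 1 (positions 0-0)
  Group 2: 'a' x 1 (positions 1-1)
  Group 3: 'd' x 6 (positions 2-7)
  Group 4: 'b' x 2 (positions 8-9)
Total groups: 4

4


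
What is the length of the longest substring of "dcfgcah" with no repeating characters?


Input: "dcfgcah"
Sliding window (track last position of each char):
  Position 0 ('d'): window [0,0] length 1 -- new best
  Position 1 ('c'): window [0,1] length 2 -- new best
  Position 2 ('f'): window [0,2] length 3 -- new best
  Position 3 ('g'): window [0,3] length 4 -- new best
  Position 4 ('c'): repeat (last at 1), move window start to 2
  Position 4 ('c'): window [2,4] length 3
  Position 5 ('a'): window [2,5] length 4
  Position 6 ('h'): window [2,6] length 5 -- new best
Longest substring with no repeats: "fgcah" with length 5

5


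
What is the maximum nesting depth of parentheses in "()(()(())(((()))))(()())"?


Input: "()(()(())(((()))))(()())"
Tracking depth:
  Position 0 '(': depth becomes 1
  Position 1 ')': depth becomes 0
  Position 2 '(': depth becomes 1
  Position 3 '(': depth becomes 2
  Position 4 ')': depth becomes 1
  Position 5 '(': depth becomes 2
  Position 6 '(': depth becomes 3
  Position 7 ')': depth becomes 2
  Position 8 ')': depth becomes 1
  Position 9 '(': depth becomes 2
  Position 10 '(': depth becomes 3
  Position 11 '(': depth becomes 4
  Position 12 '(': depth becomes 5
  Position 13 ')': depth becomes 4
  Position 14 ')': depth becomes 3
  Position 15 ')': depth becomes 2
  Position 16 ')': depth becomes 1
  Position 17 ')': depth becomes 0
  Position 18 '(': depth becomes 1
  Position 19 '(': depth becomes 2
  Position 20 ')': depth becomes 1
  Position 21 '(': depth becomes 2
  Position 22 ')': depth becomes 1
  Position 23 ')': depth becomes 0
Maximum depth reached: 5

5


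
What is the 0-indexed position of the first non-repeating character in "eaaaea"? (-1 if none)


Input: eaaaea
Character frequencies:
  'a': 4
  'e': 2
Scanning left to right for freq == 1:
  Position 0 ('e'): freq=2, skip
  Position 1 ('a'): freq=4, skip
  Position 2 ('a'): freq=4, skip
  Position 3 ('a'): freq=4, skip
  Position 4 ('e'): freq=2, skip
  Position 5 ('a'): freq=4, skip
  No unique character found => answer = -1

-1


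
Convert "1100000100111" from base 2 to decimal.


Input: "1100000100111" in base 2
Positional expansion:
  Digit '1' (value 1) x 2^12 = 4096
  Digit '1' (value 1) x 2^11 = 2048
  Digit '0' (value 0) x 2^10 = 0
  Digit '0' (value 0) x 2^9 = 0
  Digit '0' (value 0) x 2^8 = 0
  Digit '0' (value 0) x 2^7 = 0
  Digit '0' (value 0) x 2^6 = 0
  Digit '1' (value 1) x 2^5 = 32
  Digit '0' (value 0) x 2^4 = 0
  Digit '0' (value 0) x 2^3 = 0
  Digit '1' (value 1) x 2^2 = 4
  Digit '1' (value 1) x 2^1 = 2
  Digit '1' (value 1) x 2^0 = 1
Sum = 6183

6183


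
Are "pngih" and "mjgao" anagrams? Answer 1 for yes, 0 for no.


Strings: "pngih", "mjgao"
Sorted first:  ghinp
Sorted second: agjmo
Differ at position 0: 'g' vs 'a' => not anagrams

0


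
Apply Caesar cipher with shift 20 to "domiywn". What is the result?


Caesar cipher: shift "domiywn" by 20
  'd' (pos 3) + 20 = pos 23 = 'x'
  'o' (pos 14) + 20 = pos 8 = 'i'
  'm' (pos 12) + 20 = pos 6 = 'g'
  'i' (pos 8) + 20 = pos 2 = 'c'
  'y' (pos 24) + 20 = pos 18 = 's'
  'w' (pos 22) + 20 = pos 16 = 'q'
  'n' (pos 13) + 20 = pos 7 = 'h'
Result: xigcsqh

xigcsqh


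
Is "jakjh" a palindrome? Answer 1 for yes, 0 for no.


Input: jakjh
Reversed: hjkaj
  Compare pos 0 ('j') with pos 4 ('h'): MISMATCH
  Compare pos 1 ('a') with pos 3 ('j'): MISMATCH
Result: not a palindrome

0


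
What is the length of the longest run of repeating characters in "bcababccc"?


Input: "bcababccc"
Scanning for longest run:
  Position 1 ('c'): new char, reset run to 1
  Position 2 ('a'): new char, reset run to 1
  Position 3 ('b'): new char, reset run to 1
  Position 4 ('a'): new char, reset run to 1
  Position 5 ('b'): new char, reset run to 1
  Position 6 ('c'): new char, reset run to 1
  Position 7 ('c'): continues run of 'c', length=2
  Position 8 ('c'): continues run of 'c', length=3
Longest run: 'c' with length 3

3


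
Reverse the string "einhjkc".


Input: einhjkc
Reading characters right to left:
  Position 6: 'c'
  Position 5: 'k'
  Position 4: 'j'
  Position 3: 'h'
  Position 2: 'n'
  Position 1: 'i'
  Position 0: 'e'
Reversed: ckjhnie

ckjhnie


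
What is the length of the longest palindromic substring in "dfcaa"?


Input: "dfcaa"
Checking substrings for palindromes:
  [3:5] "aa" (len 2) => palindrome
Longest palindromic substring: "aa" with length 2

2


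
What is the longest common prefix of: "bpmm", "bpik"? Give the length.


Words: bpmm, bpik
  Position 0: all 'b' => match
  Position 1: all 'p' => match
  Position 2: ('m', 'i') => mismatch, stop
LCP = "bp" (length 2)

2


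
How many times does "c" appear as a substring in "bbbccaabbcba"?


Searching for "c" in "bbbccaabbcba"
Scanning each position:
  Position 0: "b" => no
  Position 1: "b" => no
  Position 2: "b" => no
  Position 3: "c" => MATCH
  Position 4: "c" => MATCH
  Position 5: "a" => no
  Position 6: "a" => no
  Position 7: "b" => no
  Position 8: "b" => no
  Position 9: "c" => MATCH
  Position 10: "b" => no
  Position 11: "a" => no
Total occurrences: 3

3


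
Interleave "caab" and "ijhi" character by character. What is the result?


Interleaving "caab" and "ijhi":
  Position 0: 'c' from first, 'i' from second => "ci"
  Position 1: 'a' from first, 'j' from second => "aj"
  Position 2: 'a' from first, 'h' from second => "ah"
  Position 3: 'b' from first, 'i' from second => "bi"
Result: ciajahbi

ciajahbi


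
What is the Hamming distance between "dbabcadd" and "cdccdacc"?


Comparing "dbabcadd" and "cdccdacc" position by position:
  Position 0: 'd' vs 'c' => differ
  Position 1: 'b' vs 'd' => differ
  Position 2: 'a' vs 'c' => differ
  Position 3: 'b' vs 'c' => differ
  Position 4: 'c' vs 'd' => differ
  Position 5: 'a' vs 'a' => same
  Position 6: 'd' vs 'c' => differ
  Position 7: 'd' vs 'c' => differ
Total differences (Hamming distance): 7

7


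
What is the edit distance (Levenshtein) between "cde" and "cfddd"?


Computing edit distance: "cde" -> "cfddd"
DP table:
           c    f    d    d    d
      0    1    2    3    4    5
  c   1    0    1    2    3    4
  d   2    1    1    1    2    3
  e   3    2    2    2    2    3
Edit distance = dp[3][5] = 3

3


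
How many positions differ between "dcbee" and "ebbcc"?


Comparing "dcbee" and "ebbcc" position by position:
  Position 0: 'd' vs 'e' => DIFFER
  Position 1: 'c' vs 'b' => DIFFER
  Position 2: 'b' vs 'b' => same
  Position 3: 'e' vs 'c' => DIFFER
  Position 4: 'e' vs 'c' => DIFFER
Positions that differ: 4

4


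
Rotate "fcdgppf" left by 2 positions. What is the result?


Input: "fcdgppf", rotate left by 2
First 2 characters: "fc"
Remaining characters: "dgppf"
Concatenate remaining + first: "dgppf" + "fc" = "dgppffc"

dgppffc


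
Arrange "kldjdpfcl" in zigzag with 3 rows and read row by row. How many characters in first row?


Zigzag "kldjdpfcl" into 3 rows:
Placing characters:
  'k' => row 0
  'l' => row 1
  'd' => row 2
  'j' => row 1
  'd' => row 0
  'p' => row 1
  'f' => row 2
  'c' => row 1
  'l' => row 0
Rows:
  Row 0: "kdl"
  Row 1: "ljpc"
  Row 2: "df"
First row length: 3

3


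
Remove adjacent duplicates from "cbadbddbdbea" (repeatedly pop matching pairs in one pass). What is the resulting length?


Input: cbadbddbdbea
Stack-based adjacent duplicate removal:
  Read 'c': push. Stack: c
  Read 'b': push. Stack: cb
  Read 'a': push. Stack: cba
  Read 'd': push. Stack: cbad
  Read 'b': push. Stack: cbadb
  Read 'd': push. Stack: cbadbd
  Read 'd': matches stack top 'd' => pop. Stack: cbadb
  Read 'b': matches stack top 'b' => pop. Stack: cbad
  Read 'd': matches stack top 'd' => pop. Stack: cba
  Read 'b': push. Stack: cbab
  Read 'e': push. Stack: cbabe
  Read 'a': push. Stack: cbabea
Final stack: "cbabea" (length 6)

6


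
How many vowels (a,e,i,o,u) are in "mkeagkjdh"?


Input: mkeagkjdh
Checking each character:
  'm' at position 0: consonant
  'k' at position 1: consonant
  'e' at position 2: vowel (running total: 1)
  'a' at position 3: vowel (running total: 2)
  'g' at position 4: consonant
  'k' at position 5: consonant
  'j' at position 6: consonant
  'd' at position 7: consonant
  'h' at position 8: consonant
Total vowels: 2

2


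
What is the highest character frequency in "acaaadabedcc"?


Input: acaaadabedcc
Character counts:
  'a': 5
  'b': 1
  'c': 3
  'd': 2
  'e': 1
Maximum frequency: 5

5


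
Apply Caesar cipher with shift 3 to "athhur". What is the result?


Caesar cipher: shift "athhur" by 3
  'a' (pos 0) + 3 = pos 3 = 'd'
  't' (pos 19) + 3 = pos 22 = 'w'
  'h' (pos 7) + 3 = pos 10 = 'k'
  'h' (pos 7) + 3 = pos 10 = 'k'
  'u' (pos 20) + 3 = pos 23 = 'x'
  'r' (pos 17) + 3 = pos 20 = 'u'
Result: dwkkxu

dwkkxu


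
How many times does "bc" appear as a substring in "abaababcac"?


Searching for "bc" in "abaababcac"
Scanning each position:
  Position 0: "ab" => no
  Position 1: "ba" => no
  Position 2: "aa" => no
  Position 3: "ab" => no
  Position 4: "ba" => no
  Position 5: "ab" => no
  Position 6: "bc" => MATCH
  Position 7: "ca" => no
  Position 8: "ac" => no
Total occurrences: 1

1


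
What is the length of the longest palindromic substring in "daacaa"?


Input: "daacaa"
Checking substrings for palindromes:
  [1:6] "aacaa" (len 5) => palindrome
  [2:5] "aca" (len 3) => palindrome
  [1:3] "aa" (len 2) => palindrome
  [4:6] "aa" (len 2) => palindrome
Longest palindromic substring: "aacaa" with length 5

5


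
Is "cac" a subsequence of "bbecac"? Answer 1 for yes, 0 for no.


Check if "cac" is a subsequence of "bbecac"
Greedy scan:
  Position 0 ('b'): no match needed
  Position 1 ('b'): no match needed
  Position 2 ('e'): no match needed
  Position 3 ('c'): matches sub[0] = 'c'
  Position 4 ('a'): matches sub[1] = 'a'
  Position 5 ('c'): matches sub[2] = 'c'
All 3 characters matched => is a subsequence

1


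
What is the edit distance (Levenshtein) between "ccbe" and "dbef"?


Computing edit distance: "ccbe" -> "dbef"
DP table:
           d    b    e    f
      0    1    2    3    4
  c   1    1    2    3    4
  c   2    2    2    3    4
  b   3    3    2    3    4
  e   4    4    3    2    3
Edit distance = dp[4][4] = 3

3
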